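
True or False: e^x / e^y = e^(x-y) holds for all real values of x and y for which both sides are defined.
Claim: e^x / e^y = e^(x-y).
Reasoning: 1/e^y = e^(-y), so e^x / e^y = e^x · e^(-y) = e^(x + (-y)) = e^(x-y) by the product rule for exponents.
So the two sides agree for all real values of x and y for which both sides are defined.

Conclusion: True.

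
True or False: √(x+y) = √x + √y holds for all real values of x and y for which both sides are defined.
False.

Claim: √(x+y) = √x + √y.
Test a specific point where both sides are defined: x = 1, y = 2.
LHS = √(x+y) ≈ 1.7321
RHS = √x + √y ≈ 2.4142
Since 1.7321 ≠ 2.4142, the equation fails at this point, so it cannot hold for all real values of x and y for which both sides are defined.
Squaring the right side gives x + 2√(xy) + y, not x + y.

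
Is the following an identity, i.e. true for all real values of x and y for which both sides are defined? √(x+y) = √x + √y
Claim: √(x+y) = √x + √y.
Test a specific point where both sides are defined: x = 2, y = 4.
LHS = √(x+y) ≈ 2.4495
RHS = √x + √y ≈ 3.4142
Since 2.4495 ≠ 3.4142, the equation fails at this point, so it cannot hold for all real values of x and y for which both sides are defined.
Squaring the right side gives x + 2√(xy) + y, not x + y.

Conclusion: No, this is NOT an identity.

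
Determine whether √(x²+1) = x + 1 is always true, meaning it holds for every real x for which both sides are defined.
Claim: √(x²+1) = x + 1.
Test a specific point where both sides are defined: x = 2.
LHS = √(x²+1) ≈ 2.2361
RHS = x + 1 ≈ 3.0000
Since 2.2361 ≠ 3.0000, the equation fails at this point, so it cannot hold for every real x for which both sides are defined.
(x+1)² = x² + 2x + 1 ≠ x² + 1 unless x = 0.

Conclusion: No, this is NOT an identity.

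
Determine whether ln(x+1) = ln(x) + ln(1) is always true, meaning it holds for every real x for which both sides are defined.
Claim: ln(x+1) = ln(x) + ln(1).
Test a specific point where both sides are defined: x = 4.
LHS = ln(x+1) ≈ 1.6094
RHS = ln(x) + ln(1) ≈ 1.3863
Since 1.6094 ≠ 1.3863, the equation fails at this point, so it cannot hold for every real x for which both sides are defined.
ln(1) = 0, so the right side is just ln(x), which differs from ln(x+1).

Conclusion: No, this is NOT an identity.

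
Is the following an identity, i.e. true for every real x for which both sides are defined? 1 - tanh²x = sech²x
Claim: 1 - tanh²x = sech²x.
Reasoning: Divide cosh²x - sinh²x = 1 through by cosh²x (never zero): 1 - tanh²x = 1/cosh²x = sech²x.
So the two sides agree for every real x for which both sides are defined.

Conclusion: Yes, this is an identity.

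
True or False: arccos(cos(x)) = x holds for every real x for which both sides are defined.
False.

Claim: arccos(cos(x)) = x.
Test a specific point where both sides are defined: x = -π/2.
LHS = arccos(cos(x)) ≈ 1.5708
RHS = x ≈ -1.5708
Since 1.5708 ≠ -1.5708, the equation fails at this point, so it cannot hold for every real x for which both sides are defined.
arccos only returns values in [0, π], so arccos(cos(x)) = x holds only for x in that interval, not for all real x.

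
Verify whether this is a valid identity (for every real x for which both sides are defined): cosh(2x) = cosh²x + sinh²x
Claim: cosh(2x) = cosh²x + sinh²x.
Reasoning: cosh²x = (e^(2x) + 2 + e^(-2x))/4 and sinh²x = (e^(2x) - 2 + e^(-2x))/4. Adding gives (2e^(2x) + 2e^(-2x))/4 = (e^(2x) + e^(-2x))/2 = cosh(2x).
So the two sides agree for every real x for which both sides are defined.

Conclusion: Yes, this is an identity.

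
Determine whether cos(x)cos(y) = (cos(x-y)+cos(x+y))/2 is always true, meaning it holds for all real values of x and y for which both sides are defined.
Claim: cos(x)cos(y) = (cos(x-y)+cos(x+y))/2.
Reasoning: cos(x-y) = cos(x)cos(y) + sin(x)sin(y) and cos(x+y) = cos(x)cos(y) - sin(x)sin(y). Adding, cos(x-y) + cos(x+y) = 2cos(x)cos(y); divide by 2.
So the two sides agree for all real values of x and y for which both sides are defined.

Conclusion: Yes, this is an identity.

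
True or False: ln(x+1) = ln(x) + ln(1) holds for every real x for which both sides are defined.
Claim: ln(x+1) = ln(x) + ln(1).
Test a specific point where both sides are defined: x = 1.
LHS = ln(x+1) ≈ 0.6931
RHS = ln(x) + ln(1) ≈ 0.0000
Since 0.6931 ≠ 0.0000, the equation fails at this point, so it cannot hold for every real x for which both sides are defined.
ln(1) = 0, so the right side is just ln(x), which differs from ln(x+1).

Conclusion: False.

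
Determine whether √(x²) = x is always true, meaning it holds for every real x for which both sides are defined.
No, this is NOT an identity.

Claim: √(x²) = x.
Test a specific point where both sides are defined: x = -1.
LHS = √(x²) ≈ 1.0000
RHS = x ≈ -1.0000
Since 1.0000 ≠ -1.0000, the equation fails at this point, so it cannot hold for every real x for which both sides are defined.
√(x²) = |x|, which differs from x whenever x < 0 (both sides are defined for every real x).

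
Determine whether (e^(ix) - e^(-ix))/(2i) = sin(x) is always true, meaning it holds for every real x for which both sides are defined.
Claim: (e^(ix) - e^(-ix))/(2i) = sin(x).
Reasoning: By Euler's formula e^(ix) = cos(x) + i·sin(x) and e^(-ix) = cos(x) - i·sin(x). Subtracting cancels the cosine terms: e^(ix) - e^(-ix) = 2i·sin(x); divide by 2i.
So the two sides agree for every real x for which both sides are defined.

Conclusion: Yes, this is an identity.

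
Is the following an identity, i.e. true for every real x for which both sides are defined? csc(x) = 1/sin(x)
Yes, this is an identity.

Claim: csc(x) = 1/sin(x).
Reasoning: csc(x) is by definition the reciprocal of sin(x), wherever sin(x) ≠ 0.
So the two sides agree for every real x for which both sides are defined.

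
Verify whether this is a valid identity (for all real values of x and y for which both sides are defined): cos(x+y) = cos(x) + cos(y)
Claim: cos(x+y) = cos(x) + cos(y).
Test a specific point where both sides are defined: x = π/4, y = π/3.
LHS = cos(x+y) ≈ -0.2588
RHS = cos(x) + cos(y) ≈ 1.2071
Since -0.2588 ≠ 1.2071, the equation fails at this point, so it cannot hold for all real values of x and y for which both sides are defined.
The correct expansion is cos(x+y) = cos(x)cos(y) - sin(x)sin(y); cosine is not additive.

Conclusion: No, this is NOT an identity.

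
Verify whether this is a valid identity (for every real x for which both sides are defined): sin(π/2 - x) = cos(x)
Yes, this is an identity.

Claim: sin(π/2 - x) = cos(x).
Reasoning: Use sin(u - v) = sin(u)cos(v) - cos(u)sin(v) with u = π/2, v = x: sin(π/2)cos(x) - cos(π/2)sin(x) = 1·cos(x) - 0·sin(x) = cos(x).
So the two sides agree for every real x for which both sides are defined.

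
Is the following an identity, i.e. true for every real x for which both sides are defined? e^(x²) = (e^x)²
Claim: e^(x²) = (e^x)².
Test a specific point where both sides are defined: x = 1/2.
LHS = e^(x²) ≈ 1.2840
RHS = (e^x)² ≈ 2.7183
Since 1.2840 ≠ 2.7183, the equation fails at this point, so it cannot hold for every real x for which both sides are defined.
(e^x)² = e^(2x), and 2x ≠ x² in general.

Conclusion: No, this is NOT an identity.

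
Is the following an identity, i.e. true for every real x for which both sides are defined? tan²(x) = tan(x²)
No, this is NOT an identity.

Claim: tan²(x) = tan(x²).
Test a specific point where both sides are defined: x = -π/3.
LHS = tan²(x) ≈ 3.0000
RHS = tan(x²) ≈ 1.9485
Since 3.0000 ≠ 1.9485, the equation fails at this point, so it cannot hold for every real x for which both sides are defined.
tan²(x) means (tan x)², squaring the output; tan(x²) squares the input. These are different functions.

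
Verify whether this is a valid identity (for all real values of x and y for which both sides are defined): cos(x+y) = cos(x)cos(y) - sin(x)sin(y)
Yes, this is an identity.

Claim: cos(x+y) = cos(x)cos(y) - sin(x)sin(y).
Reasoning: By Euler's formula e^(i(x+y)) = e^(ix)·e^(iy) = (cos x + i·sin x)(cos y + i·sin y). The real part of the left side is cos(x+y); the real part of the product is cos(x)cos(y) - sin(x)sin(y) (since i·i = -1).
So the two sides agree for all real values of x and y for which both sides are defined.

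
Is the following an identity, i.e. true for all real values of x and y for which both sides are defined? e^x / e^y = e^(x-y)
Claim: e^x / e^y = e^(x-y).
Reasoning: 1/e^y = e^(-y), so e^x / e^y = e^x · e^(-y) = e^(x + (-y)) = e^(x-y) by the product rule for exponents.
So the two sides agree for all real values of x and y for which both sides are defined.

Conclusion: Yes, this is an identity.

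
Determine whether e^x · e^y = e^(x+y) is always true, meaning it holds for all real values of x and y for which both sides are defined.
Yes, this is an identity.

Claim: e^x · e^y = e^(x+y).
Reasoning: This is the law of exponents for a common base: multiplying powers adds exponents. E.g. from the series, (Σ x^j/j!)(Σ y^k/k!) = Σ_m (Σ_{j+k=m} x^j y^k/(j!k!)) = Σ_m (x+y)^m/m! by the binomial theorem.
So the two sides agree for all real values of x and y for which both sides are defined.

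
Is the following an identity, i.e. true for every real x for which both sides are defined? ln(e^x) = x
Claim: ln(e^x) = x.
Reasoning: ln is the inverse of the exponential: ln(e^x) asks for the exponent p with e^p = e^x, and since e^p is one-to-one that exponent is p = x.
So the two sides agree for every real x for which both sides are defined.

Conclusion: Yes, this is an identity.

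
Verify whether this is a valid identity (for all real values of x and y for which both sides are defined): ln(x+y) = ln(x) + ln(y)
No, this is NOT an identity.

Claim: ln(x+y) = ln(x) + ln(y).
Test a specific point where both sides are defined: x = 3, y = 1/2.
LHS = ln(x+y) ≈ 1.2528
RHS = ln(x) + ln(y) ≈ 0.4055
Since 1.2528 ≠ 0.4055, the equation fails at this point, so it cannot hold for all real values of x and y for which both sides are defined.
ln(x) + ln(y) = ln(xy), not ln(x+y).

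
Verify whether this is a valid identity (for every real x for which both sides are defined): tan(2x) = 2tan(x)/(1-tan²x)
Claim: tan(2x) = 2tan(x)/(1-tan²x).
Reasoning: tan(2x) = sin(2x)/cos(2x) = 2sin(x)cos(x) / (cos²x - sin²x). Divide numerator and denominator by cos²x: 2tan(x) / (1 - tan²x).
So the two sides agree for every real x for which both sides are defined.

Conclusion: Yes, this is an identity.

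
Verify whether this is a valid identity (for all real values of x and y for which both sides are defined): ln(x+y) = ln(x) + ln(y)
No, this is NOT an identity.

Claim: ln(x+y) = ln(x) + ln(y).
Test a specific point where both sides are defined: x = 1/2, y = 3/2.
LHS = ln(x+y) ≈ 0.6931
RHS = ln(x) + ln(y) ≈ -0.2877
Since 0.6931 ≠ -0.2877, the equation fails at this point, so it cannot hold for all real values of x and y for which both sides are defined.
ln(x) + ln(y) = ln(xy), not ln(x+y).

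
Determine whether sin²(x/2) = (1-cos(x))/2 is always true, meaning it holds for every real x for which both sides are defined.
Claim: sin²(x/2) = (1-cos(x))/2.
Reasoning: Use cos(2θ) = 1 - 2sin²θ with θ = x/2: cos(x) = 1 - 2sin²(x/2). Solving for sin²(x/2) gives (1 - cos(x))/2.
So the two sides agree for every real x for which both sides are defined.

Conclusion: Yes, this is an identity.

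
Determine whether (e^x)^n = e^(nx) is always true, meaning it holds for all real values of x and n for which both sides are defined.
Claim: (e^x)^n = e^(nx).
Reasoning: e^x is a positive real number, and for a positive base B and real exponent n, B^n = e^(n·ln B). With B = e^x, ln B = x, so (e^x)^n = e^(n·x).
So the two sides agree for all real values of x and n for which both sides are defined.

Conclusion: Yes, this is an identity.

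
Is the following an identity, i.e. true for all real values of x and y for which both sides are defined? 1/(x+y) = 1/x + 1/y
Claim: 1/(x+y) = 1/x + 1/y.
Test a specific point where both sides are defined: x = -1, y = 2.
LHS = 1/(x+y) ≈ 1.0000
RHS = 1/x + 1/y ≈ -0.5000
Since 1.0000 ≠ -0.5000, the equation fails at this point, so it cannot hold for all real values of x and y for which both sides are defined.
1/x + 1/y = (x+y)/(xy), which is not 1/(x+y).

Conclusion: No, this is NOT an identity.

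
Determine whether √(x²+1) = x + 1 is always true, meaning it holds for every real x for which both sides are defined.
No, this is NOT an identity.

Claim: √(x²+1) = x + 1.
Test a specific point where both sides are defined: x = -2.
LHS = √(x²+1) ≈ 2.2361
RHS = x + 1 ≈ -1.0000
Since 2.2361 ≠ -1.0000, the equation fails at this point, so it cannot hold for every real x for which both sides are defined.
(x+1)² = x² + 2x + 1 ≠ x² + 1 unless x = 0.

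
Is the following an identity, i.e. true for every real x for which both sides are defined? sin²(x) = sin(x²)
Claim: sin²(x) = sin(x²).
Test a specific point where both sides are defined: x = π/2.
LHS = sin²(x) ≈ 1.0000
RHS = sin(x²) ≈ 0.6243
Since 1.0000 ≠ 0.6243, the equation fails at this point, so it cannot hold for every real x for which both sides are defined.
sin²(x) means (sin x)², squaring the output; sin(x²) squares the input. These are different functions.

Conclusion: No, this is NOT an identity.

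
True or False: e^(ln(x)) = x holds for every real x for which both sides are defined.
Claim: e^(ln(x)) = x.
Reasoning: For x > 0, ln(x) is by definition the exponent p such that e^p = x. Raising e to that exponent therefore returns x: e^(ln x) = x.
So the two sides agree for every real x for which both sides are defined.

Conclusion: True.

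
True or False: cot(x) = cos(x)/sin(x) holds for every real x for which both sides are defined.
True.

Claim: cot(x) = cos(x)/sin(x).
Reasoning: cot(x) is defined as 1/tan(x) = 1/(sin(x)/cos(x)) = cos(x)/sin(x), wherever sin(x) ≠ 0.
So the two sides agree for every real x for which both sides are defined.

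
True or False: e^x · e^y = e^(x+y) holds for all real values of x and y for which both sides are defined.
Claim: e^x · e^y = e^(x+y).
Reasoning: This is the law of exponents for a common base: multiplying powers adds exponents. E.g. from the series, (Σ x^j/j!)(Σ y^k/k!) = Σ_m (Σ_{j+k=m} x^j y^k/(j!k!)) = Σ_m (x+y)^m/m! by the binomial theorem.
So the two sides agree for all real values of x and y for which both sides are defined.

Conclusion: True.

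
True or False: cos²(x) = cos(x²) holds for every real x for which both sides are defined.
False.

Claim: cos²(x) = cos(x²).
Test a specific point where both sides are defined: x = 3π/4.
LHS = cos²(x) ≈ 0.5000
RHS = cos(x²) ≈ 0.7442
Since 0.5000 ≠ 0.7442, the equation fails at this point, so it cannot hold for every real x for which both sides are defined.
cos²(x) means (cos x)², squaring the output; cos(x²) squares the input. These are different functions.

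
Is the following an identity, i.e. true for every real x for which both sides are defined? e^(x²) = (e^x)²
Claim: e^(x²) = (e^x)².
Test a specific point where both sides are defined: x = 1/2.
LHS = e^(x²) ≈ 1.2840
RHS = (e^x)² ≈ 2.7183
Since 1.2840 ≠ 2.7183, the equation fails at this point, so it cannot hold for every real x for which both sides are defined.
(e^x)² = e^(2x), and 2x ≠ x² in general.

Conclusion: No, this is NOT an identity.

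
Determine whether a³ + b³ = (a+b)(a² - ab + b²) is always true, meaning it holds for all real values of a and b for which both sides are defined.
Claim: a³ + b³ = (a+b)(a² - ab + b²).
Reasoning: Expand the right side: (a+b)(a² - ab + b²) = a³ - a²b + ab² + a²b - ab² + b³ = a³ + b³ (the middle terms cancel in pairs).
So the two sides agree for all real values of a and b for which both sides are defined.

Conclusion: Yes, this is an identity.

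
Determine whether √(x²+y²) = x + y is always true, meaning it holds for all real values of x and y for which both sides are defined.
No, this is NOT an identity.

Claim: √(x²+y²) = x + y.
Test a specific point where both sides are defined: x = 5, y = 5.
LHS = √(x²+y²) ≈ 7.0711
RHS = x + y ≈ 10.0000
Since 7.0711 ≠ 10.0000, the equation fails at this point, so it cannot hold for all real values of x and y for which both sides are defined.
(x+y)² = x² + 2xy + y², not x² + y², so the square root does not split this way.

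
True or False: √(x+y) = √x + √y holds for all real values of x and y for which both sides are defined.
Claim: √(x+y) = √x + √y.
Test a specific point where both sides are defined: x = 1/2, y = 1/2.
LHS = √(x+y) ≈ 1.0000
RHS = √x + √y ≈ 1.4142
Since 1.0000 ≠ 1.4142, the equation fails at this point, so it cannot hold for all real values of x and y for which both sides are defined.
Squaring the right side gives x + 2√(xy) + y, not x + y.

Conclusion: False.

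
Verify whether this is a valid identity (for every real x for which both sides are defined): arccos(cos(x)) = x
Claim: arccos(cos(x)) = x.
Test a specific point where both sides are defined: x = -π/2.
LHS = arccos(cos(x)) ≈ 1.5708
RHS = x ≈ -1.5708
Since 1.5708 ≠ -1.5708, the equation fails at this point, so it cannot hold for every real x for which both sides are defined.
arccos only returns values in [0, π], so arccos(cos(x)) = x holds only for x in that interval, not for all real x.

Conclusion: No, this is NOT an identity.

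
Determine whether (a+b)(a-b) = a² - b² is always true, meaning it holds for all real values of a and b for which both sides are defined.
Claim: (a+b)(a-b) = a² - b².
Reasoning: Expand: (a+b)(a-b) = a² - ab + ba - b² = a² - b² (the cross terms cancel).
So the two sides agree for all real values of a and b for which both sides are defined.

Conclusion: Yes, this is an identity.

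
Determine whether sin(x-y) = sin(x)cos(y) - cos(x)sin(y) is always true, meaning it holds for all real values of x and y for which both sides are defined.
Claim: sin(x-y) = sin(x)cos(y) - cos(x)sin(y).
Reasoning: Replace y by -y in sin(x+y) = sin(x)cos(y) + cos(x)sin(y) and use cos(-y) = cos(y), sin(-y) = -sin(y): sin(x-y) = sin(x)cos(y) - cos(x)sin(y).
So the two sides agree for all real values of x and y for which both sides are defined.

Conclusion: Yes, this is an identity.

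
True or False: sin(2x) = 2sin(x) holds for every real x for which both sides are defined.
Claim: sin(2x) = 2sin(x).
Test a specific point where both sides are defined: x = π/3.
LHS = sin(2x) ≈ 0.8660
RHS = 2sin(x) ≈ 1.7321
Since 0.8660 ≠ 1.7321, the equation fails at this point, so it cannot hold for every real x for which both sides are defined.
The correct double-angle formula is sin(2x) = 2sin(x)cos(x).

Conclusion: False.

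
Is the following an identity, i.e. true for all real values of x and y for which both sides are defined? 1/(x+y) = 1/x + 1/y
Claim: 1/(x+y) = 1/x + 1/y.
Test a specific point where both sides are defined: x = 3/2, y = 1/2.
LHS = 1/(x+y) ≈ 0.5000
RHS = 1/x + 1/y ≈ 2.6667
Since 0.5000 ≠ 2.6667, the equation fails at this point, so it cannot hold for all real values of x and y for which both sides are defined.
1/x + 1/y = (x+y)/(xy), which is not 1/(x+y).

Conclusion: No, this is NOT an identity.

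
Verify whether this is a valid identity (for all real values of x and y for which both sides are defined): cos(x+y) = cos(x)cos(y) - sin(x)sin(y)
Yes, this is an identity.

Claim: cos(x+y) = cos(x)cos(y) - sin(x)sin(y).
Reasoning: By Euler's formula e^(i(x+y)) = e^(ix)·e^(iy) = (cos x + i·sin x)(cos y + i·sin y). The real part of the left side is cos(x+y); the real part of the product is cos(x)cos(y) - sin(x)sin(y) (since i·i = -1).
So the two sides agree for all real values of x and y for which both sides are defined.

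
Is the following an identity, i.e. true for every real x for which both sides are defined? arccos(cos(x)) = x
Claim: arccos(cos(x)) = x.
Test a specific point where both sides are defined: x = -π/6.
LHS = arccos(cos(x)) ≈ 0.5236
RHS = x ≈ -0.5236
Since 0.5236 ≠ -0.5236, the equation fails at this point, so it cannot hold for every real x for which both sides are defined.
arccos only returns values in [0, π], so arccos(cos(x)) = x holds only for x in that interval, not for all real x.

Conclusion: No, this is NOT an identity.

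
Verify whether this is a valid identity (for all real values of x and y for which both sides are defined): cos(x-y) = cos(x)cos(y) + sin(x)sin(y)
Claim: cos(x-y) = cos(x)cos(y) + sin(x)sin(y).
Reasoning: Replace y by -y in cos(x+y) = cos(x)cos(y) - sin(x)sin(y) and use cos(-y) = cos(y), sin(-y) = -sin(y): cos(x-y) = cos(x)cos(y) + sin(x)sin(y).
So the two sides agree for all real values of x and y for which both sides are defined.

Conclusion: Yes, this is an identity.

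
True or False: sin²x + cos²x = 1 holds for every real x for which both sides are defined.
Claim: sin²x + cos²x = 1.
Reasoning: The point (cos x, sin x) lies on the unit circle X² + Y² = 1, so cos²x + sin²x = 1 for every real x.
So the two sides agree for every real x for which both sides are defined.

Conclusion: True.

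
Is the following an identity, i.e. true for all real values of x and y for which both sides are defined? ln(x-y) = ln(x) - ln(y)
Claim: ln(x-y) = ln(x) - ln(y).
Test a specific point where both sides are defined: x = 3, y = 1.
LHS = ln(x-y) ≈ 0.6931
RHS = ln(x) - ln(y) ≈ 1.0986
Since 0.6931 ≠ 1.0986, the equation fails at this point, so it cannot hold for all real values of x and y for which both sides are defined.
ln(x) - ln(y) = ln(x/y), not ln(x-y).

Conclusion: No, this is NOT an identity.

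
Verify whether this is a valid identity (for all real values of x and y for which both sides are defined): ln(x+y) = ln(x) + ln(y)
No, this is NOT an identity.

Claim: ln(x+y) = ln(x) + ln(y).
Test a specific point where both sides are defined: x = 5, y = 1/2.
LHS = ln(x+y) ≈ 1.7047
RHS = ln(x) + ln(y) ≈ 0.9163
Since 1.7047 ≠ 0.9163, the equation fails at this point, so it cannot hold for all real values of x and y for which both sides are defined.
ln(x) + ln(y) = ln(xy), not ln(x+y).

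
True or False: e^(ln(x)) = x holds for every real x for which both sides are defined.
True.

Claim: e^(ln(x)) = x.
Reasoning: For x > 0, ln(x) is by definition the exponent p such that e^p = x. Raising e to that exponent therefore returns x: e^(ln x) = x.
So the two sides agree for every real x for which both sides are defined.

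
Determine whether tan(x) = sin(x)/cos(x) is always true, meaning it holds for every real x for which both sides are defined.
Claim: tan(x) = sin(x)/cos(x).
Reasoning: For an angle x whose terminal point on the unit circle is (cos x, sin x), tan(x) is defined as the ratio (second coordinate)/(first coordinate) = sin(x)/cos(x), wherever cos(x) ≠ 0.
So the two sides agree for every real x for which both sides are defined.

Conclusion: Yes, this is an identity.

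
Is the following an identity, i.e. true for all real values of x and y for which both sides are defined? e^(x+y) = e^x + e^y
No, this is NOT an identity.

Claim: e^(x+y) = e^x + e^y.
Test a specific point where both sides are defined: x = -2, y = 5.
LHS = e^(x+y) ≈ 20.0855
RHS = e^x + e^y ≈ 148.5485
Since 20.0855 ≠ 148.5485, the equation fails at this point, so it cannot hold for all real values of x and y for which both sides are defined.
The correct rule is e^(x+y) = e^x · e^y (a product, not a sum).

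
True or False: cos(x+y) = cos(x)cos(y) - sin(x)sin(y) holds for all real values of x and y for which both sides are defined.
True.

Claim: cos(x+y) = cos(x)cos(y) - sin(x)sin(y).
Reasoning: By Euler's formula e^(i(x+y)) = e^(ix)·e^(iy) = (cos x + i·sin x)(cos y + i·sin y). The real part of the left side is cos(x+y); the real part of the product is cos(x)cos(y) - sin(x)sin(y) (since i·i = -1).
So the two sides agree for all real values of x and y for which both sides are defined.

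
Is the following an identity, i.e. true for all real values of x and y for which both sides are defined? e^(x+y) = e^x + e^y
No, this is NOT an identity.

Claim: e^(x+y) = e^x + e^y.
Test a specific point where both sides are defined: x = -1, y = -3.
LHS = e^(x+y) ≈ 0.0183
RHS = e^x + e^y ≈ 0.4177
Since 0.0183 ≠ 0.4177, the equation fails at this point, so it cannot hold for all real values of x and y for which both sides are defined.
The correct rule is e^(x+y) = e^x · e^y (a product, not a sum).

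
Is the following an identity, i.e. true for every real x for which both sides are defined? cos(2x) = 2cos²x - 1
Claim: cos(2x) = 2cos²x - 1.
Reasoning: cos(2x) = cos²x - sin²x. Replace sin²x by 1 - cos²x: cos²x - (1 - cos²x) = 2cos²x - 1.
So the two sides agree for every real x for which both sides are defined.

Conclusion: Yes, this is an identity.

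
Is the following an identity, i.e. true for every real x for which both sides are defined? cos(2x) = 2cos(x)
Claim: cos(2x) = 2cos(x).
Test a specific point where both sides are defined: x = 3π/4.
LHS = cos(2x) ≈ 0.0000
RHS = 2cos(x) ≈ -1.4142
Since 0.0000 ≠ -1.4142, the equation fails at this point, so it cannot hold for every real x for which both sides are defined.
The correct double-angle formula is cos(2x) = cos²x - sin²x.

Conclusion: No, this is NOT an identity.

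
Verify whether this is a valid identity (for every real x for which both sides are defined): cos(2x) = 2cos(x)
Claim: cos(2x) = 2cos(x).
Test a specific point where both sides are defined: x = π.
LHS = cos(2x) ≈ 1.0000
RHS = 2cos(x) ≈ -2.0000
Since 1.0000 ≠ -2.0000, the equation fails at this point, so it cannot hold for every real x for which both sides are defined.
The correct double-angle formula is cos(2x) = cos²x - sin²x.

Conclusion: No, this is NOT an identity.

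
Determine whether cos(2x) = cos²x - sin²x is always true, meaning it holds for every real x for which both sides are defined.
Claim: cos(2x) = cos²x - sin²x.
Reasoning: Put y = x in the addition formula cos(x+y) = cos(x)cos(y) - sin(x)sin(y): cos(2x) = cos²x - sin²x.
So the two sides agree for every real x for which both sides are defined.

Conclusion: Yes, this is an identity.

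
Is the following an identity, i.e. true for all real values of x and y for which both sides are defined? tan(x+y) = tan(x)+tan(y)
No, this is NOT an identity.

Claim: tan(x+y) = tan(x)+tan(y).
Test a specific point where both sides are defined: x = π/4, y = -π/6.
LHS = tan(x+y) ≈ 0.2679
RHS = tan(x)+tan(y) ≈ 0.4226
Since 0.2679 ≠ 0.4226, the equation fails at this point, so it cannot hold for all real values of x and y for which both sides are defined.
The correct formula is tan(x+y) = (tan(x) + tan(y))/(1 - tan(x)tan(y)).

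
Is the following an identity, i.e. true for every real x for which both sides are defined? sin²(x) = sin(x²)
Claim: sin²(x) = sin(x²).
Test a specific point where both sides are defined: x = π.
LHS = sin²(x) ≈ 0.0000
RHS = sin(x²) ≈ -0.4303
Since 0.0000 ≠ -0.4303, the equation fails at this point, so it cannot hold for every real x for which both sides are defined.
sin²(x) means (sin x)², squaring the output; sin(x²) squares the input. These are different functions.

Conclusion: No, this is NOT an identity.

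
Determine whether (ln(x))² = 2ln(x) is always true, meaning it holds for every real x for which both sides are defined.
Claim: (ln(x))² = 2ln(x).
Test a specific point where both sides are defined: x = 5.
LHS = (ln(x))² ≈ 2.5903
RHS = 2ln(x) ≈ 3.2189
Since 2.5903 ≠ 3.2189, the equation fails at this point, so it cannot hold for every real x for which both sides are defined.
2ln(x) equals ln(x²), which is not the same as (ln x)².

Conclusion: No, this is NOT an identity.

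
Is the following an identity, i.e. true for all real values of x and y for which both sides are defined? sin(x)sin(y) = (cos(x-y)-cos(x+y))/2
Claim: sin(x)sin(y) = (cos(x-y)-cos(x+y))/2.
Reasoning: cos(x-y) = cos(x)cos(y) + sin(x)sin(y) and cos(x+y) = cos(x)cos(y) - sin(x)sin(y). Subtracting, cos(x-y) - cos(x+y) = 2sin(x)sin(y); divide by 2.
So the two sides agree for all real values of x and y for which both sides are defined.

Conclusion: Yes, this is an identity.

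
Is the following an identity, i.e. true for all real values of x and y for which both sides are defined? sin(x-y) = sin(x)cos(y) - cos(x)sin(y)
Claim: sin(x-y) = sin(x)cos(y) - cos(x)sin(y).
Reasoning: Replace y by -y in sin(x+y) = sin(x)cos(y) + cos(x)sin(y) and use cos(-y) = cos(y), sin(-y) = -sin(y): sin(x-y) = sin(x)cos(y) - cos(x)sin(y).
So the two sides agree for all real values of x and y for which both sides are defined.

Conclusion: Yes, this is an identity.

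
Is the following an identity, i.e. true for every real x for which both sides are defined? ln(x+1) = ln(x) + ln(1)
No, this is NOT an identity.

Claim: ln(x+1) = ln(x) + ln(1).
Test a specific point where both sides are defined: x = 3/2.
LHS = ln(x+1) ≈ 0.9163
RHS = ln(x) + ln(1) ≈ 0.4055
Since 0.9163 ≠ 0.4055, the equation fails at this point, so it cannot hold for every real x for which both sides are defined.
ln(1) = 0, so the right side is just ln(x), which differs from ln(x+1).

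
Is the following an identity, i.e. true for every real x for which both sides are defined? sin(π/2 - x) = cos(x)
Yes, this is an identity.

Claim: sin(π/2 - x) = cos(x).
Reasoning: Use sin(u - v) = sin(u)cos(v) - cos(u)sin(v) with u = π/2, v = x: sin(π/2)cos(x) - cos(π/2)sin(x) = 1·cos(x) - 0·sin(x) = cos(x).
So the two sides agree for every real x for which both sides are defined.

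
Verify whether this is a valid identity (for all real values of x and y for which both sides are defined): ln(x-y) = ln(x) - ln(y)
Claim: ln(x-y) = ln(x) - ln(y).
Test a specific point where both sides are defined: x = 5, y = 3.
LHS = ln(x-y) ≈ 0.6931
RHS = ln(x) - ln(y) ≈ 0.5108
Since 0.6931 ≠ 0.5108, the equation fails at this point, so it cannot hold for all real values of x and y for which both sides are defined.
ln(x) - ln(y) = ln(x/y), not ln(x-y).

Conclusion: No, this is NOT an identity.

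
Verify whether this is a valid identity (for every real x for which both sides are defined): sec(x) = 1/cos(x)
Claim: sec(x) = 1/cos(x).
Reasoning: sec(x) is by definition the reciprocal of cos(x), wherever cos(x) ≠ 0.
So the two sides agree for every real x for which both sides are defined.

Conclusion: Yes, this is an identity.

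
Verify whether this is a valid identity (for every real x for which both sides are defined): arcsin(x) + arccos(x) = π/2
Claim: arcsin(x) + arccos(x) = π/2.
Reasoning: Both sides are defined for -1 ≤ x ≤ 1. Let θ = arcsin(x), so sin θ = x and θ ∈ [-π/2, π/2]. Then cos(π/2 - θ) = sin θ = x and π/2 - θ ∈ [0, π], which is exactly the range of arccos, so arccos(x) = π/2 - θ. Adding: arcsin(x) + arccos(x) = θ + (π/2 - θ) = π/2.
So the two sides agree for every real x for which both sides are defined.

Conclusion: Yes, this is an identity.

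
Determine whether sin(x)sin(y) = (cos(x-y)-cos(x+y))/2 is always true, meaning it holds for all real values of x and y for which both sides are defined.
Claim: sin(x)sin(y) = (cos(x-y)-cos(x+y))/2.
Reasoning: cos(x-y) = cos(x)cos(y) + sin(x)sin(y) and cos(x+y) = cos(x)cos(y) - sin(x)sin(y). Subtracting, cos(x-y) - cos(x+y) = 2sin(x)sin(y); divide by 2.
So the two sides agree for all real values of x and y for which both sides are defined.

Conclusion: Yes, this is an identity.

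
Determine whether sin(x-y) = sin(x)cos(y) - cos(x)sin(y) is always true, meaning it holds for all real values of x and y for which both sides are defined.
Yes, this is an identity.

Claim: sin(x-y) = sin(x)cos(y) - cos(x)sin(y).
Reasoning: Replace y by -y in sin(x+y) = sin(x)cos(y) + cos(x)sin(y) and use cos(-y) = cos(y), sin(-y) = -sin(y): sin(x-y) = sin(x)cos(y) - cos(x)sin(y).
So the two sides agree for all real values of x and y for which both sides are defined.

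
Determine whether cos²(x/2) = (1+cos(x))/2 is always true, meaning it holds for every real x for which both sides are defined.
Claim: cos²(x/2) = (1+cos(x))/2.
Reasoning: Use cos(2θ) = 2cos²θ - 1 with θ = x/2: cos(x) = 2cos²(x/2) - 1. Solving for cos²(x/2) gives (1 + cos(x))/2.
So the two sides agree for every real x for which both sides are defined.

Conclusion: Yes, this is an identity.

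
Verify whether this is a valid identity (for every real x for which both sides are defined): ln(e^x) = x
Yes, this is an identity.

Claim: ln(e^x) = x.
Reasoning: ln is the inverse of the exponential: ln(e^x) asks for the exponent p with e^p = e^x, and since e^p is one-to-one that exponent is p = x.
So the two sides agree for every real x for which both sides are defined.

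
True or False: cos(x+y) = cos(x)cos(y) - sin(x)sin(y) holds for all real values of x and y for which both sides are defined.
Claim: cos(x+y) = cos(x)cos(y) - sin(x)sin(y).
Reasoning: By Euler's formula e^(i(x+y)) = e^(ix)·e^(iy) = (cos x + i·sin x)(cos y + i·sin y). The real part of the left side is cos(x+y); the real part of the product is cos(x)cos(y) - sin(x)sin(y) (since i·i = -1).
So the two sides agree for all real values of x and y for which both sides are defined.

Conclusion: True.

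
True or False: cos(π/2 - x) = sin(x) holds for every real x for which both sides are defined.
Claim: cos(π/2 - x) = sin(x).
Reasoning: Use cos(u - v) = cos(u)cos(v) + sin(u)sin(v) with u = π/2, v = x: cos(π/2)cos(x) + sin(π/2)sin(x) = 0·cos(x) + 1·sin(x) = sin(x).
So the two sides agree for every real x for which both sides are defined.

Conclusion: True.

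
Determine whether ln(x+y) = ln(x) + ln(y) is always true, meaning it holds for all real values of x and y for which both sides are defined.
No, this is NOT an identity.

Claim: ln(x+y) = ln(x) + ln(y).
Test a specific point where both sides are defined: x = 3/2, y = 4.
LHS = ln(x+y) ≈ 1.7047
RHS = ln(x) + ln(y) ≈ 1.7918
Since 1.7047 ≠ 1.7918, the equation fails at this point, so it cannot hold for all real values of x and y for which both sides are defined.
ln(x) + ln(y) = ln(xy), not ln(x+y).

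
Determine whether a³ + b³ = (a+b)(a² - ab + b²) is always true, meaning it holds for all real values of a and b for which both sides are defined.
Claim: a³ + b³ = (a+b)(a² - ab + b²).
Reasoning: Expand the right side: (a+b)(a² - ab + b²) = a³ - a²b + ab² + a²b - ab² + b³ = a³ + b³ (the middle terms cancel in pairs).
So the two sides agree for all real values of a and b for which both sides are defined.

Conclusion: Yes, this is an identity.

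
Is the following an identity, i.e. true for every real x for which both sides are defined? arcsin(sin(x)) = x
No, this is NOT an identity.

Claim: arcsin(sin(x)) = x.
Test a specific point where both sides are defined: x = π.
LHS = arcsin(sin(x)) ≈ 0.0000
RHS = x ≈ 3.1416
Since 0.0000 ≠ 3.1416, the equation fails at this point, so it cannot hold for every real x for which both sides are defined.
arcsin only returns values in [-π/2, π/2], so arcsin(sin(x)) = x holds only for x in that interval, not for all real x.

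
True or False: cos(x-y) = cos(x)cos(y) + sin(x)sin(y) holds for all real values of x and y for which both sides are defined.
True.

Claim: cos(x-y) = cos(x)cos(y) + sin(x)sin(y).
Reasoning: Replace y by -y in cos(x+y) = cos(x)cos(y) - sin(x)sin(y) and use cos(-y) = cos(y), sin(-y) = -sin(y): cos(x-y) = cos(x)cos(y) + sin(x)sin(y).
So the two sides agree for all real values of x and y for which both sides are defined.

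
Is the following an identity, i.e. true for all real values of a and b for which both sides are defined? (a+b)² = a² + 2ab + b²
Yes, this is an identity.

Claim: (a+b)² = a² + 2ab + b².
Reasoning: Expand: (a+b)² = (a+b)(a+b) = a·a + a·b + b·a + b·b = a² + 2ab + b².
So the two sides agree for all real values of a and b for which both sides are defined.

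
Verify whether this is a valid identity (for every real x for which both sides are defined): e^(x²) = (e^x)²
No, this is NOT an identity.

Claim: e^(x²) = (e^x)².
Test a specific point where both sides are defined: x = 1/2.
LHS = e^(x²) ≈ 1.2840
RHS = (e^x)² ≈ 2.7183
Since 1.2840 ≠ 2.7183, the equation fails at this point, so it cannot hold for every real x for which both sides are defined.
(e^x)² = e^(2x), and 2x ≠ x² in general.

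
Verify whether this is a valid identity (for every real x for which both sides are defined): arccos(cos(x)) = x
No, this is NOT an identity.

Claim: arccos(cos(x)) = x.
Test a specific point where both sides are defined: x = -π/3.
LHS = arccos(cos(x)) ≈ 1.0472
RHS = x ≈ -1.0472
Since 1.0472 ≠ -1.0472, the equation fails at this point, so it cannot hold for every real x for which both sides are defined.
arccos only returns values in [0, π], so arccos(cos(x)) = x holds only for x in that interval, not for all real x.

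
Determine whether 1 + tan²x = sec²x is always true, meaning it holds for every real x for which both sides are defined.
Yes, this is an identity.

Claim: 1 + tan²x = sec²x.
Reasoning: Start from sin²x + cos²x = 1 and divide every term by cos²x (allowed wherever tan x and sec x are defined): tan²x + 1 = 1/cos²x = sec²x.
So the two sides agree for every real x for which both sides are defined.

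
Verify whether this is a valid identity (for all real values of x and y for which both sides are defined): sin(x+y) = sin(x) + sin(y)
Claim: sin(x+y) = sin(x) + sin(y).
Test a specific point where both sides are defined: x = 2π/3, y = π/2.
LHS = sin(x+y) ≈ -0.5000
RHS = sin(x) + sin(y) ≈ 1.8660
Since -0.5000 ≠ 1.8660, the equation fails at this point, so it cannot hold for all real values of x and y for which both sides are defined.
The correct expansion is sin(x+y) = sin(x)cos(y) + cos(x)sin(y); sine is not additive.

Conclusion: No, this is NOT an identity.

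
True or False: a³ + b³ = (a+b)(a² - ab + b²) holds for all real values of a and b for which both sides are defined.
Claim: a³ + b³ = (a+b)(a² - ab + b²).
Reasoning: Expand the right side: (a+b)(a² - ab + b²) = a³ - a²b + ab² + a²b - ab² + b³ = a³ + b³ (the middle terms cancel in pairs).
So the two sides agree for all real values of a and b for which both sides are defined.

Conclusion: True.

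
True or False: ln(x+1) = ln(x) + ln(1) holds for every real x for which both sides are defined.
Claim: ln(x+1) = ln(x) + ln(1).
Test a specific point where both sides are defined: x = 3/2.
LHS = ln(x+1) ≈ 0.9163
RHS = ln(x) + ln(1) ≈ 0.4055
Since 0.9163 ≠ 0.4055, the equation fails at this point, so it cannot hold for every real x for which both sides are defined.
ln(1) = 0, so the right side is just ln(x), which differs from ln(x+1).

Conclusion: False.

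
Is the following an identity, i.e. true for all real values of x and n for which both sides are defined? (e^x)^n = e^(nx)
Yes, this is an identity.

Claim: (e^x)^n = e^(nx).
Reasoning: e^x is a positive real number, and for a positive base B and real exponent n, B^n = e^(n·ln B). With B = e^x, ln B = x, so (e^x)^n = e^(n·x).
So the two sides agree for all real values of x and n for which both sides are defined.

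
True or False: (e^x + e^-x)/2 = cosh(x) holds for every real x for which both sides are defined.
Claim: (e^x + e^-x)/2 = cosh(x).
Reasoning: This is exactly the definition of the hyperbolic cosine: cosh(x) := (e^x + e^-x)/2.
So the two sides agree for every real x for which both sides are defined.

Conclusion: True.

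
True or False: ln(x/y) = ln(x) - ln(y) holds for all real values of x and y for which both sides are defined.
Claim: ln(x/y) = ln(x) - ln(y).
Reasoning: Both sides are simultaneously defined only when x, y > 0. Write x = e^p, y = e^q. Then x/y = e^(p-q), so ln(x/y) = p - q = ln(x) - ln(y).
So the two sides agree for all real values of x and y for which both sides are defined.

Conclusion: True.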